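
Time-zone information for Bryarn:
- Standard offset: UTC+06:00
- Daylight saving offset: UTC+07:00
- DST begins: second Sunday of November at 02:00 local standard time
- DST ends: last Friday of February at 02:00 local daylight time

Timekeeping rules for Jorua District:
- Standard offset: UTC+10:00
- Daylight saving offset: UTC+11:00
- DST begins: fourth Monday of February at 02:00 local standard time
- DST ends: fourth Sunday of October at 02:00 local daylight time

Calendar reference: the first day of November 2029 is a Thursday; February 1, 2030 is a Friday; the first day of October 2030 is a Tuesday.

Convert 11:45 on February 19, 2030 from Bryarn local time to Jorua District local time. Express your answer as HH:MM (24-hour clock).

1 November 2029 is a Thursday, so the first Sunday is November 4 and the second is November 11.
1 February 2030 is a Friday, so Fridays fall on 1, 8, 15, 22; the last is February 22.
February 19, 2030 lies within the daylight-saving period (11 November 2029 – 22 February 2030), so Bryarn is on daylight time, UTC+07:00.
11:45 Bryarn − 7h = 04:45 UTC.
1 February 2030 is a Friday, so the first Monday is February 4 and the fourth is February 25.
1 October 2030 is a Tuesday, so the first Sunday is October 6 and the fourth is October 27.
At the standard offset (UTC+10:00), 04:45 UTC + 10h = 14:45 Jorua District standard time.
The standard-time date in Jorua District, February 19, 2030, does not fall between 25 February and 27 October, so daylight saving is not in effect and Jorua District is at UTC+10:00.
04:45 UTC + 10h = 14:45 Jorua District.

14:45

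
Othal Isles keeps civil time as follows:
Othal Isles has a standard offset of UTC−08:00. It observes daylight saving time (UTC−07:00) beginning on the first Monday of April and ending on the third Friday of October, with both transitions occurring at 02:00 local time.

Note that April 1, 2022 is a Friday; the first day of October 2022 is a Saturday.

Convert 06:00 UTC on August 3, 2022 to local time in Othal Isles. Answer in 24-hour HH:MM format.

23:00

1 April 2022 is a Friday, so the first Monday is April 4.
1 October 2022 is a Saturday, so the first Friday is October 7 and the third is October 21.
At the standard offset (UTC−08:00), 06:00 UTC − 8h = 22:00 Othal Isles standard time (rolling into the previous day, 2 August 2022).
Daylight saving runs 4 April – 21 October; the standard-time date in Othal Isles, August 2, 2022, is inside that window, so Othal Isles is at UTC−07:00.
06:00 UTC − 7h = 23:00 local (rolling into the previous day, 2 August 2022).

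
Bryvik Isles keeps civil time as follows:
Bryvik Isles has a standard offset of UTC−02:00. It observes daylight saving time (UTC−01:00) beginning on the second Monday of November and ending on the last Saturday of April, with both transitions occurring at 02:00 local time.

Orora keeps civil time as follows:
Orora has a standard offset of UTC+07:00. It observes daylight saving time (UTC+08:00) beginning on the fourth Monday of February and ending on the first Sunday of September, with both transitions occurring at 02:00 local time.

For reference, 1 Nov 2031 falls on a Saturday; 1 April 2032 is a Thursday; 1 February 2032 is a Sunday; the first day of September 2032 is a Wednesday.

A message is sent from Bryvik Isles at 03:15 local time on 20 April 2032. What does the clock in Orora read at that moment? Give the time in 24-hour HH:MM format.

12:15

1 November 2031 is a Saturday, so the first Monday is November 3 and the second is November 10.
1 April 2032 is a Thursday, so Saturdays fall on 3, 10, 17, 24; the last is April 24.
20 April 2032 falls between 10 November 2031 and 24 April 2032, so daylight saving is in effect and Bryvik Isles is at UTC−01:00.
03:15 Bryvik Isles + 1h = 04:15 UTC.
1 February 2032 is a Sunday, so the first Monday is February 2 and the fourth is February 23.
1 September 2032 is a Wednesday, so the first Sunday is September 5.
At the standard offset (UTC+07:00), 04:15 UTC + 7h = 11:15 Orora standard time.
The standard-time date in Orora, 20 April 2032, lies within the daylight-saving period (23 February – 5 September), so Orora is on daylight time, UTC+08:00.
04:15 UTC + 8h = 12:15 Orora.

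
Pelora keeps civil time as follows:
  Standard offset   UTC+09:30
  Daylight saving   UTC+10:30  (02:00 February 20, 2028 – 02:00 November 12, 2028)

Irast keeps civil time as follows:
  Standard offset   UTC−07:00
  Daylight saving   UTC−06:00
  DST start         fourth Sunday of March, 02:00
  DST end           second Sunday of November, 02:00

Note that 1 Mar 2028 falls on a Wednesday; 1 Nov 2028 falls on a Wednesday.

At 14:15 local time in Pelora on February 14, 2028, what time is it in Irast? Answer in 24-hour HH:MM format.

21:45

February 14, 2028 does not fall between 20 February and 12 November, so daylight saving is not in effect and Pelora is at UTC+09:30.
14:15 Pelora − 9h30m = 04:45 UTC.
1 March 2028 is a Wednesday, so the first Sunday is March 5 and the fourth is March 26.
1 November 2028 is a Wednesday, so the first Sunday is November 5 and the second is November 12.
At the standard offset (UTC−07:00), 04:45 UTC − 7h = 21:45 Irast standard time (rolling into the previous day, 13 February 2028).
The standard-time date in Irast, February 13, 2028, does not fall between 26 March and 12 November, so daylight saving is not in effect and Irast is at UTC−07:00.
04:45 UTC − 7h = 21:45 Irast (rolling into the previous day, 13 February 2028).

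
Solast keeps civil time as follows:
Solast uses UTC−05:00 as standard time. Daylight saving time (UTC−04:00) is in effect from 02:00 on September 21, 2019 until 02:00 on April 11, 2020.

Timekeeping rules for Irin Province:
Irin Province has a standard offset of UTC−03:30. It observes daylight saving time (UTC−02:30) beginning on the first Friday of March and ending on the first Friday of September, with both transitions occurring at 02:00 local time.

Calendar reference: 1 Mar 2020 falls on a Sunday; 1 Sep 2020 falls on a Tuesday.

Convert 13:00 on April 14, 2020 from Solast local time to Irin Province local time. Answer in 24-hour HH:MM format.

15:30

Daylight saving runs 21 September 2019 – 11 April 2020; April 14, 2020 is outside that window, so Solast is on standard time at UTC−05:00.
13:00 Solast + 5h = 18:00 UTC.
1 March 2020 is a Sunday, so the first Friday is March 6.
1 September 2020 is a Tuesday, so the first Friday is September 4.
At the standard offset (UTC−03:30), 18:00 UTC − 3h30m = 14:30 Irin Province standard time.
The standard-time date in Irin Province, April 14, 2020, falls between 6 March and 4 September, so daylight saving is in effect and Irin Province is at UTC−02:30.
18:00 UTC − 2h30m = 15:30 Irin Province.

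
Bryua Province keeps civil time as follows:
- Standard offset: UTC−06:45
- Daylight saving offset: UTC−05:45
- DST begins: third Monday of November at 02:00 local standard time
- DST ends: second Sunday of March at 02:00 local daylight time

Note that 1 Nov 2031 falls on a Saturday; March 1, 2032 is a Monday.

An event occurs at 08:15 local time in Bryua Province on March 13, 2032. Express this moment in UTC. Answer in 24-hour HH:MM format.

14:00

1 November 2031 is a Saturday, so the first Monday is November 3 and the third is November 17.
1 March 2032 is a Monday, so the first Sunday is March 7 and the second is March 14.
March 13, 2032 lies within the daylight-saving period (17 November 2031 – 14 March 2032), so Bryua Province is on daylight time, UTC−05:45.
08:15 local + 5h45m = 14:00 UTC.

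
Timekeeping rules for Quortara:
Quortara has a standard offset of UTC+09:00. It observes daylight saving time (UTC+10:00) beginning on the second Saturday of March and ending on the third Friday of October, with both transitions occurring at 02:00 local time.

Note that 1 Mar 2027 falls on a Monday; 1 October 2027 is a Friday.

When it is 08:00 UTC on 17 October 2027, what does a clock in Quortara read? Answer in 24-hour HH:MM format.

1 March 2027 is a Monday, so the first Saturday is March 6 and the second is March 13.
1 October 2027 is a Friday, so the first Friday is October 1 and the third is October 15.
At the standard offset (UTC+09:00), 08:00 UTC + 9h = 17:00 Quortara standard time.
The standard-time date in Quortara, 17 October 2027, is outside the daylight-saving period (13 March – 15 October), so Quortara is on standard time, UTC+09:00.
08:00 UTC + 9h = 17:00 local.

17:00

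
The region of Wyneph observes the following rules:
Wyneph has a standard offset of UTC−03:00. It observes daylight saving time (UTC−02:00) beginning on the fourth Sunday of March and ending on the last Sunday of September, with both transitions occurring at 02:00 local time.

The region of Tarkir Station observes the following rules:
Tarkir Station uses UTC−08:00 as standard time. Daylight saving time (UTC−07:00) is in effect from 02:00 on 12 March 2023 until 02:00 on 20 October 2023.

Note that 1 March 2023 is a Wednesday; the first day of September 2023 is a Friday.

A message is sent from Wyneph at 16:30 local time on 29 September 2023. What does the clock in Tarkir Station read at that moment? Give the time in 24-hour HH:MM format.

1 March 2023 is a Wednesday, so the first Sunday is March 5 and the fourth is March 26.
1 September 2023 is a Friday, so Sundays fall on 3, 10, 17, 24; the last is September 24.
29 September 2023 is outside the daylight-saving period (26 March – 24 September), so Wyneph is on standard time, UTC−03:00.
16:30 Wyneph + 3h = 19:30 UTC.
At the standard offset (UTC−08:00), 19:30 UTC − 8h = 11:30 Tarkir Station standard time.
Daylight saving runs 12 March – 20 October; the standard-time date in Tarkir Station, 29 September 2023, is inside that window, so Tarkir Station is at UTC−07:00.
19:30 UTC − 7h = 12:30 Tarkir Station.

12:30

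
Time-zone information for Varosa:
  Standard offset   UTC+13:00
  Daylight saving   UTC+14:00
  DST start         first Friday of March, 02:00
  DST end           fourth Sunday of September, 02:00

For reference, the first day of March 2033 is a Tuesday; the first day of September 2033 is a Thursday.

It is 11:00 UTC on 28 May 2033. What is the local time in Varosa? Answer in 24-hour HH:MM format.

01:00

1 March 2033 is a Tuesday, so the first Friday is March 4.
1 September 2033 is a Thursday, so the first Sunday is September 4 and the fourth is September 25.
At the standard offset (UTC+13:00), 11:00 UTC + 13h = 00:00 Varosa standard time (rolling into the next day, 29 May 2033).
The standard-time date in Varosa, 29 May 2033, falls between 4 March and 25 September, so daylight saving is in effect and Varosa is at UTC+14:00.
11:00 UTC + 14h = 01:00 local (rolling into the next day, 29 May 2033).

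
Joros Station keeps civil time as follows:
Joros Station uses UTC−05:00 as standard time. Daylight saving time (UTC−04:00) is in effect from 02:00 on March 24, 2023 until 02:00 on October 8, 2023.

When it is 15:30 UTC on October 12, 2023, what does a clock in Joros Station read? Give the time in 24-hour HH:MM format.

At the standard offset (UTC−05:00), 15:30 UTC − 5h = 10:30 Joros Station standard time.
The standard-time date in Joros Station, October 12, 2023, does not fall between 24 March and 8 October, so daylight saving is not in effect and Joros Station is at UTC−05:00.
15:30 UTC − 5h = 10:30 local.

10:30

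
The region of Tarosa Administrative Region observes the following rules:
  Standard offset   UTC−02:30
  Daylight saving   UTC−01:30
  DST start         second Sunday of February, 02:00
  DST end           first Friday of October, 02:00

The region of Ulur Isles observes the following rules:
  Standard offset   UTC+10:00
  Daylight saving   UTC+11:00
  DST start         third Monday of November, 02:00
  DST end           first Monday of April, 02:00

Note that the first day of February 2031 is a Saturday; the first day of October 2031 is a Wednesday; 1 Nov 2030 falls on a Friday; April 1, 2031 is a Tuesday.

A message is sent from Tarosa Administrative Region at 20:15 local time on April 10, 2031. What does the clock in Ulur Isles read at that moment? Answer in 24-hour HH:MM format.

1 February 2031 is a Saturday, so the first Sunday is February 2 and the second is February 9.
1 October 2031 is a Wednesday, so the first Friday is October 3.
April 10, 2031 lies within the daylight-saving period (9 February – 3 October), so Tarosa Administrative Region is on daylight time, UTC−01:30.
20:15 Tarosa Administrative Region + 1h30m = 21:45 UTC.
1 November 2030 is a Friday, so the first Monday is November 4 and the third is November 18.
1 April 2031 is a Tuesday, so the first Monday is April 7.
At the standard offset (UTC+10:00), 21:45 UTC + 10h = 07:45 Ulur Isles standard time (rolling into the next day, 11 April 2031).
Daylight saving runs 18 November 2030 – 7 April 2031; the standard-time date in Ulur Isles, April 11, 2031, is outside that window, so Ulur Isles is on standard time at UTC+10:00.
21:45 UTC + 10h = 07:45 Ulur Isles (rolling into the next day, 11 April 2031).

07:45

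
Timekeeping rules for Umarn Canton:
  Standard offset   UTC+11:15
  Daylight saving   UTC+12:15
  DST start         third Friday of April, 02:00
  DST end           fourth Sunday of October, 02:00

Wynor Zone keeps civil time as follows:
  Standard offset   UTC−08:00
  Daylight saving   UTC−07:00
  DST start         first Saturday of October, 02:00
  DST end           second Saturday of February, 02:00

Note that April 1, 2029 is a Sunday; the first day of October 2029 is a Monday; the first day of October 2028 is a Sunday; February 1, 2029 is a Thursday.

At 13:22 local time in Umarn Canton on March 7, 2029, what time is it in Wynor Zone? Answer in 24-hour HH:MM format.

18:07

1 April 2029 is a Sunday, so the first Friday is April 6 and the third is April 20.
1 October 2029 is a Monday, so the first Sunday is October 7 and the fourth is October 28.
March 7, 2029 does not fall between 20 April and 28 October, so daylight saving is not in effect and Umarn Canton is at UTC+11:15.
13:22 Umarn Canton − 11h15m = 02:07 UTC.
1 October 2028 is a Sunday, so the first Saturday is October 7.
1 February 2029 is a Thursday, so the first Saturday is February 3 and the second is February 10.
At the standard offset (UTC−08:00), 02:07 UTC − 8h = 18:07 Wynor Zone standard time (rolling into the previous day, 6 March 2029).
The standard-time date in Wynor Zone, March 6, 2029, is outside the daylight-saving period (7 October 2028 – 10 February 2029), so Wynor Zone is on standard time, UTC−08:00.
02:07 UTC − 8h = 18:07 Wynor Zone (rolling into the previous day, 6 March 2029).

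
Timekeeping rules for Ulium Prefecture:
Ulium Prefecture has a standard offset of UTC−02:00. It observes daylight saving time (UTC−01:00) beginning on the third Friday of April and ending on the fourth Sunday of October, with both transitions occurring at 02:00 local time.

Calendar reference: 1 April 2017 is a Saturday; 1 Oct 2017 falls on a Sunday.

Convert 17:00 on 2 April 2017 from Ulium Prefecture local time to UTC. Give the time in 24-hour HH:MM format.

1 April 2017 is a Saturday, so the first Friday is April 7 and the third is April 21.
1 October 2017 is a Sunday, so the first Sunday is October 1 and the fourth is October 22.
2 April 2017 does not fall between 21 April and 22 October, so daylight saving is not in effect and Ulium Prefecture is at UTC−02:00.
17:00 local + 2h = 19:00 UTC.

19:00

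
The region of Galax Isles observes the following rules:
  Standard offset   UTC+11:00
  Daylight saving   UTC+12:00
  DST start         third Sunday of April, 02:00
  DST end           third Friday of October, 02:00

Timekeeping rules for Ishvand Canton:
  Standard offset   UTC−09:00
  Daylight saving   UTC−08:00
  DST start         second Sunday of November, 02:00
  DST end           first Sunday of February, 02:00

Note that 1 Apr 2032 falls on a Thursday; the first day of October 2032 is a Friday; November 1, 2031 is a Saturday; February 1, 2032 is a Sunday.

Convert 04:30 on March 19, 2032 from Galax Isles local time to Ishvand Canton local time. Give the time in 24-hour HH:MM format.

08:30

1 April 2032 is a Thursday, so the first Sunday is April 4 and the third is April 18.
1 October 2032 is a Friday, so the first Friday is October 1 and the third is October 15.
March 19, 2032 is outside the daylight-saving period (18 April – 15 October), so Galax Isles is on standard time, UTC+11:00.
04:30 Galax Isles − 11h = 17:30 UTC (rolling into the previous day, 18 March 2032).
1 November 2031 is a Saturday, so the first Sunday is November 2 and the second is November 9.
1 February 2032 is a Sunday, so the first Sunday is February 1.
At the standard offset (UTC−09:00), 17:30 UTC − 9h = 08:30 Ishvand Canton standard time.
The standard-time date in Ishvand Canton, March 18, 2032, does not fall between 9 November 2031 and 1 February 2032, so daylight saving is not in effect and Ishvand Canton is at UTC−09:00.
17:30 UTC − 9h = 08:30 Ishvand Canton.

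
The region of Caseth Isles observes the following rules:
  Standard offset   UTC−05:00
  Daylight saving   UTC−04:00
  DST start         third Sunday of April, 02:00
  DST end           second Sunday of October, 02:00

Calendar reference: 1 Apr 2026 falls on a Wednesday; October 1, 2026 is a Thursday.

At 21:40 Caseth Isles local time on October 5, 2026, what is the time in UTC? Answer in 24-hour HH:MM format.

1 April 2026 is a Wednesday, so the first Sunday is April 5 and the third is April 19.
1 October 2026 is a Thursday, so the first Sunday is October 4 and the second is October 11.
October 5, 2026 lies within the daylight-saving period (19 April – 11 October), so Caseth Isles is on daylight time, UTC−04:00.
21:40 local + 4h = 01:40 UTC (rolling into the next day, 6 October 2026).

01:40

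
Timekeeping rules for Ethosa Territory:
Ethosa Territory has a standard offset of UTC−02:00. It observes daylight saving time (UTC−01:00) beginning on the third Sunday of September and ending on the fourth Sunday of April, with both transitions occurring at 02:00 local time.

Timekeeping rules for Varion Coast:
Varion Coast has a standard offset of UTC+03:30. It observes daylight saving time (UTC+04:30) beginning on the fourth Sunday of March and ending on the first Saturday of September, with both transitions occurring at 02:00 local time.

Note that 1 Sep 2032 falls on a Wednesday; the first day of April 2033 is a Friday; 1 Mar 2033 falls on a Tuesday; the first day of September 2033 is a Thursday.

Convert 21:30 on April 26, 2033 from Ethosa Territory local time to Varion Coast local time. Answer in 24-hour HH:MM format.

04:00

1 September 2032 is a Wednesday, so the first Sunday is September 5 and the third is September 19.
1 April 2033 is a Friday, so the first Sunday is April 3 and the fourth is April 24.
Daylight saving runs 19 September 2032 – 24 April 2033; April 26, 2033 is outside that window, so Ethosa Territory is on standard time at UTC−02:00.
21:30 Ethosa Territory + 2h = 23:30 UTC.
1 March 2033 is a Tuesday, so the first Sunday is March 6 and the fourth is March 27.
1 September 2033 is a Thursday, so the first Saturday is September 3.
At the standard offset (UTC+03:30), 23:30 UTC + 3h30m = 03:00 Varion Coast standard time (rolling into the next day, 27 April 2033).
Daylight saving runs 27 March – 3 September; the standard-time date in Varion Coast, April 27, 2033, is inside that window, so Varion Coast is at UTC+04:30.
23:30 UTC + 4h30m = 04:00 Varion Coast (rolling into the next day, 27 April 2033).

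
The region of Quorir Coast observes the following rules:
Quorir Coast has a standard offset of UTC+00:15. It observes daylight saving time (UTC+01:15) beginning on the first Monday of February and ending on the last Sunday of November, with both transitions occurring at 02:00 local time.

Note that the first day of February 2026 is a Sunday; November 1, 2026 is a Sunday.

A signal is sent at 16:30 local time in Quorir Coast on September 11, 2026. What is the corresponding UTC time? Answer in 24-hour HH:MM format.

1 February 2026 is a Sunday, so the first Monday is February 2.
1 November 2026 is a Sunday, so Sundays fall on 1, 8, 15, 22, 29; the last is November 29.
Daylight saving runs 2 February – 29 November; September 11, 2026 is inside that window, so Quorir Coast is at UTC+01:15.
16:30 local − 1h15m = 15:15 UTC.

15:15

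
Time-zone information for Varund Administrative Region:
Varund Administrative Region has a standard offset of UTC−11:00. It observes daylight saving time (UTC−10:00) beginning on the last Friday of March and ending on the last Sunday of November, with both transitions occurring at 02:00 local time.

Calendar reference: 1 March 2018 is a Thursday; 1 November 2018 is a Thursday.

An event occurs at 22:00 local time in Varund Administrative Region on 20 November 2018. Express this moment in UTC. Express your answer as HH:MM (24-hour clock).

1 March 2018 is a Thursday, so Fridays fall on 2, 9, 16, 23, 30; the last is March 30.
1 November 2018 is a Thursday, so Sundays fall on 4, 11, 18, 25; the last is November 25.
20 November 2018 lies within the daylight-saving period (30 March – 25 November), so Varund Administrative Region is on daylight time, UTC−10:00.
22:00 local + 10h = 08:00 UTC (rolling into the next day, 21 November 2018).

08:00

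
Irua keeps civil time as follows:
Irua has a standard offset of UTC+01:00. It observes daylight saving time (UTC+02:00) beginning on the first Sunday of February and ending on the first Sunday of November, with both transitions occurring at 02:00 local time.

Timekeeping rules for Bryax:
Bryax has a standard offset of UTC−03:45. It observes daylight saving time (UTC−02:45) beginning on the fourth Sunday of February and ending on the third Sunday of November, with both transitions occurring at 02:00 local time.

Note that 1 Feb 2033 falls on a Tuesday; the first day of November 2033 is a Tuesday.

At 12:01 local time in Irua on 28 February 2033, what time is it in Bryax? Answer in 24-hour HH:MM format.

1 February 2033 is a Tuesday, so the first Sunday is February 6.
1 November 2033 is a Tuesday, so the first Sunday is November 6.
28 February 2033 lies within the daylight-saving period (6 February – 6 November), so Irua is on daylight time, UTC+02:00.
12:01 Irua − 2h = 10:01 UTC.
1 February 2033 is a Tuesday, so the first Sunday is February 6 and the fourth is February 27.
1 November 2033 is a Tuesday, so the first Sunday is November 6 and the third is November 20.
At the standard offset (UTC−03:45), 10:01 UTC − 3h45m = 06:16 Bryax standard time.
The standard-time date in Bryax, 28 February 2033, falls between 27 February and 20 November, so daylight saving is in effect and Bryax is at UTC−02:45.
10:01 UTC − 2h45m = 07:16 Bryax.

07:16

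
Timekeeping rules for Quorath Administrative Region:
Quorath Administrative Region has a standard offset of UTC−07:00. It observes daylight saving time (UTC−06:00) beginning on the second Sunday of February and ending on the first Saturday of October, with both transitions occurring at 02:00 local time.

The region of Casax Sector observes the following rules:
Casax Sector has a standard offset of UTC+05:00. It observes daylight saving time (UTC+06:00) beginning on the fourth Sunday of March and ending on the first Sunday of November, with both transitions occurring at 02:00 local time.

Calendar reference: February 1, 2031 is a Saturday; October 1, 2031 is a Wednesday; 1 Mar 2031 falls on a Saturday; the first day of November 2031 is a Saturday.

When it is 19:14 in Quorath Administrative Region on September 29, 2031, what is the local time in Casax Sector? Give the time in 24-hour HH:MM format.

07:14

1 February 2031 is a Saturday, so the first Sunday is February 2 and the second is February 9.
1 October 2031 is a Wednesday, so the first Saturday is October 4.
Daylight saving runs 9 February – 4 October; September 29, 2031 is inside that window, so Quorath Administrative Region is at UTC−06:00.
19:14 Quorath Administrative Region + 6h = 01:14 UTC (rolling into the next day, 30 September 2031).
1 March 2031 is a Saturday, so the first Sunday is March 2 and the fourth is March 23.
1 November 2031 is a Saturday, so the first Sunday is November 2.
At the standard offset (UTC+05:00), 01:14 UTC + 5h = 06:14 Casax Sector standard time.
The standard-time date in Casax Sector, September 30, 2031, falls between 23 March and 2 November, so daylight saving is in effect and Casax Sector is at UTC+06:00.
01:14 UTC + 6h = 07:14 Casax Sector.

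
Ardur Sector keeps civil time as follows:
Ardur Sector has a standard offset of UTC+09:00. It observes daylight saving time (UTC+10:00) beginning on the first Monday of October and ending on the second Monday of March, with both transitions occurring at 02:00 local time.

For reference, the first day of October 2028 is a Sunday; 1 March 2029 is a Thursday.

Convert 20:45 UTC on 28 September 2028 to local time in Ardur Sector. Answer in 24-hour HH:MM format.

05:45

1 October 2028 is a Sunday, so the first Monday is October 2.
1 March 2029 is a Thursday, so the first Monday is March 5 and the second is March 12.
At the standard offset (UTC+09:00), 20:45 UTC + 9h = 05:45 Ardur Sector standard time (rolling into the next day, 29 September 2028).
The standard-time date in Ardur Sector, 29 September 2028, does not fall between 2 October 2028 and 12 March 2029, so daylight saving is not in effect and Ardur Sector is at UTC+09:00.
20:45 UTC + 9h = 05:45 local (rolling into the next day, 29 September 2028).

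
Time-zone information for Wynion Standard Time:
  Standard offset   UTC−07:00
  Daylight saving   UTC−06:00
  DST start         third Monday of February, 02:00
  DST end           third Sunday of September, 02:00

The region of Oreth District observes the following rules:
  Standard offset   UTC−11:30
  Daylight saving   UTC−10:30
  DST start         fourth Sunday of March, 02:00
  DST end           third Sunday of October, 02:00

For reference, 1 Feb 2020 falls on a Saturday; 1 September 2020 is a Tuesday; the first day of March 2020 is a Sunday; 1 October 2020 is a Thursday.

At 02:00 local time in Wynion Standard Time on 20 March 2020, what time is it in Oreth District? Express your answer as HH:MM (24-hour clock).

1 February 2020 is a Saturday, so the first Monday is February 3 and the third is February 17.
1 September 2020 is a Tuesday, so the first Sunday is September 6 and the third is September 20.
20 March 2020 lies within the daylight-saving period (17 February – 20 September), so Wynion Standard Time is on daylight time, UTC−06:00.
02:00 Wynion Standard Time + 6h = 08:00 UTC.
1 March 2020 is a Sunday, so the first Sunday is March 1 and the fourth is March 22.
1 October 2020 is a Thursday, so the first Sunday is October 4 and the third is October 18.
At the standard offset (UTC−11:30), 08:00 UTC − 11h30m = 20:30 Oreth District standard time (rolling into the previous day, 19 March 2020).
Daylight saving runs 22 March – 18 October; the standard-time date in Oreth District, 19 March 2020, is outside that window, so Oreth District is on standard time at UTC−11:30.
08:00 UTC − 11h30m = 20:30 Oreth District (rolling into the previous day, 19 March 2020).

20:30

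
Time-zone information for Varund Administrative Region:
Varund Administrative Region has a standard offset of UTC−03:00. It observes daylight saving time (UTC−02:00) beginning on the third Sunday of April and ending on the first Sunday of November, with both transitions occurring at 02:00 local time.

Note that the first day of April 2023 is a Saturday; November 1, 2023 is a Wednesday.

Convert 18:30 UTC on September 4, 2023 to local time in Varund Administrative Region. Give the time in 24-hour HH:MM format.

16:30

1 April 2023 is a Saturday, so the first Sunday is April 2 and the third is April 16.
1 November 2023 is a Wednesday, so the first Sunday is November 5.
At the standard offset (UTC−03:00), 18:30 UTC − 3h = 15:30 Varund Administrative Region standard time.
The standard-time date in Varund Administrative Region, September 4, 2023, lies within the daylight-saving period (16 April – 5 November), so Varund Administrative Region is on daylight time, UTC−02:00.
18:30 UTC − 2h = 16:30 local.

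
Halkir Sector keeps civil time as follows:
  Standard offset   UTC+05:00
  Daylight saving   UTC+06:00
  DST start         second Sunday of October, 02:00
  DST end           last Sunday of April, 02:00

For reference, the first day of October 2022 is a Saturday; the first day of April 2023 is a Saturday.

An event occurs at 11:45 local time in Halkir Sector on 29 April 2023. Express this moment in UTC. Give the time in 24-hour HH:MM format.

05:45

1 October 2022 is a Saturday, so the first Sunday is October 2 and the second is October 9.
1 April 2023 is a Saturday, so Sundays fall on 2, 9, 16, 23, 30; the last is April 30.
29 April 2023 lies within the daylight-saving period (9 October 2022 – 30 April 2023), so Halkir Sector is on daylight time, UTC+06:00.
11:45 local − 6h = 05:45 UTC.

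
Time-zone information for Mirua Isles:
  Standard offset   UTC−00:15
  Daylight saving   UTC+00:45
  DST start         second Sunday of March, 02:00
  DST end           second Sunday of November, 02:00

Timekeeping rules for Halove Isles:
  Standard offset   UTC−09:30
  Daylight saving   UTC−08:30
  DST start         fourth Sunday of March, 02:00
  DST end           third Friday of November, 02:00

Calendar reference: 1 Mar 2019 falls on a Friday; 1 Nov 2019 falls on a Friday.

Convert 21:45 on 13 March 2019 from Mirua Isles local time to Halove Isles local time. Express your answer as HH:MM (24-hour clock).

1 March 2019 is a Friday, so the first Sunday is March 3 and the second is March 10.
1 November 2019 is a Friday, so the first Sunday is November 3 and the second is November 10.
Daylight saving runs 10 March – 10 November; 13 March 2019 is inside that window, so Mirua Isles is at UTC+00:45.
21:45 Mirua Isles − 0h45m = 21:00 UTC.
1 March 2019 is a Friday, so the first Sunday is March 3 and the fourth is March 24.
1 November 2019 is a Friday, so the first Friday is November 1 and the third is November 15.
At the standard offset (UTC−09:30), 21:00 UTC − 9h30m = 11:30 Halove Isles standard time.
The standard-time date in Halove Isles, 13 March 2019, is outside the daylight-saving period (24 March – 15 November), so Halove Isles is on standard time, UTC−09:30.
21:00 UTC − 9h30m = 11:30 Halove Isles.

11:30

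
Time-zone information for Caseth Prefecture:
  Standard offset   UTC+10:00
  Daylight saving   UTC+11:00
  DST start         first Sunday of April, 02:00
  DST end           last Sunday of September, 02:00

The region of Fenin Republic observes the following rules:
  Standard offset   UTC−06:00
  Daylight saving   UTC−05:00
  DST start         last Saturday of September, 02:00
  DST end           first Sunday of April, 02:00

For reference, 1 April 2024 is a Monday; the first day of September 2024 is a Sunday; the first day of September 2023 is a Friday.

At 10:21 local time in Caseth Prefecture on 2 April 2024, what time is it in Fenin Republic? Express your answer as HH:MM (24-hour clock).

1 April 2024 is a Monday, so the first Sunday is April 7.
1 September 2024 is a Sunday, so Sundays fall on 1, 8, 15, 22, 29; the last is September 29.
Daylight saving runs 7 April – 29 September; 2 April 2024 is outside that window, so Caseth Prefecture is on standard time at UTC+10:00.
10:21 Caseth Prefecture − 10h = 00:21 UTC.
1 September 2023 is a Friday, so Saturdays fall on 2, 9, 16, 23, 30; the last is September 30.
1 April 2024 is a Monday, so the first Sunday is April 7.
At the standard offset (UTC−06:00), 00:21 UTC − 6h = 18:21 Fenin Republic standard time (rolling into the previous day, 1 April 2024).
The standard-time date in Fenin Republic, 1 April 2024, lies within the daylight-saving period (30 September 2023 – 7 April 2024), so Fenin Republic is on daylight time, UTC−05:00.
00:21 UTC − 5h = 19:21 Fenin Republic (rolling into the previous day, 1 April 2024).

19:21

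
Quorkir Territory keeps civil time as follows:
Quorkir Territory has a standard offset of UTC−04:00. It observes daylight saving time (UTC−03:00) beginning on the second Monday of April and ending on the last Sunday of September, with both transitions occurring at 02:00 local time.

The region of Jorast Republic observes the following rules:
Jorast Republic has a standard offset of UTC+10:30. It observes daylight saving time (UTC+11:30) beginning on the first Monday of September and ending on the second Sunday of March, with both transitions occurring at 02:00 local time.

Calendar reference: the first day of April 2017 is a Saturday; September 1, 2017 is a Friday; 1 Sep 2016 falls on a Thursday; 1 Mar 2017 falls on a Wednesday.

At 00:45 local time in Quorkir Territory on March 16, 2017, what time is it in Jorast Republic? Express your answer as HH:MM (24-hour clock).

1 April 2017 is a Saturday, so the first Monday is April 3 and the second is April 10.
1 September 2017 is a Friday, so Sundays fall on 3, 10, 17, 24; the last is September 24.
March 16, 2017 is outside the daylight-saving period (10 April – 24 September), so Quorkir Territory is on standard time, UTC−04:00.
00:45 Quorkir Territory + 4h = 04:45 UTC.
1 September 2016 is a Thursday, so the first Monday is September 5.
1 March 2017 is a Wednesday, so the first Sunday is March 5 and the second is March 12.
At the standard offset (UTC+10:30), 04:45 UTC + 10h30m = 15:15 Jorast Republic standard time.
Daylight saving runs 5 September 2016 – 12 March 2017; the standard-time date in Jorast Republic, March 16, 2017, is outside that window, so Jorast Republic is on standard time at UTC+10:30.
04:45 UTC + 10h30m = 15:15 Jorast Republic.

15:15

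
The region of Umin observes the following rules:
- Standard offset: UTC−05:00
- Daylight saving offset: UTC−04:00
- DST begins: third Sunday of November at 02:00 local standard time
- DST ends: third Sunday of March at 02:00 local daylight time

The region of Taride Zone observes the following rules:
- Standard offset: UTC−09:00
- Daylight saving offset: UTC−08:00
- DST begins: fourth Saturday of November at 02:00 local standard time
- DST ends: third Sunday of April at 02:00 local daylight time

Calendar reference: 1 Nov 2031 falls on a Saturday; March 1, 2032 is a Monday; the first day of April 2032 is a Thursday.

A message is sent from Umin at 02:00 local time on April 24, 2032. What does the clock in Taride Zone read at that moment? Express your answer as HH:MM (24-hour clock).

22:00

1 November 2031 is a Saturday, so the first Sunday is November 2 and the third is November 16.
1 March 2032 is a Monday, so the first Sunday is March 7 and the third is March 21.
April 24, 2032 does not fall between 16 November 2031 and 21 March 2032, so daylight saving is not in effect and Umin is at UTC−05:00.
02:00 Umin + 5h = 07:00 UTC.
1 November 2031 is a Saturday, so the first Saturday is November 1 and the fourth is November 22.
1 April 2032 is a Thursday, so the first Sunday is April 4 and the third is April 18.
At the standard offset (UTC−09:00), 07:00 UTC − 9h = 22:00 Taride Zone standard time (rolling into the previous day, 23 April 2032).
Daylight saving runs 22 November 2031 – 18 April 2032; the standard-time date in Taride Zone, April 23, 2032, is outside that window, so Taride Zone is on standard time at UTC−09:00.
07:00 UTC − 9h = 22:00 Taride Zone (rolling into the previous day, 23 April 2032).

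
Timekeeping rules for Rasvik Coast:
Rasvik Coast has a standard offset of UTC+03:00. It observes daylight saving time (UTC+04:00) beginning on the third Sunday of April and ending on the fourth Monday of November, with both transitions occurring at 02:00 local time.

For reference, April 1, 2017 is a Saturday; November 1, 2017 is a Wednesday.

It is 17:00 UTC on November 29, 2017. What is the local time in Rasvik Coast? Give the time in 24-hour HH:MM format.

20:00

1 April 2017 is a Saturday, so the first Sunday is April 2 and the third is April 16.
1 November 2017 is a Wednesday, so the first Monday is November 6 and the fourth is November 27.
At the standard offset (UTC+03:00), 17:00 UTC + 3h = 20:00 Rasvik Coast standard time.
Daylight saving runs 16 April – 27 November; the standard-time date in Rasvik Coast, November 29, 2017, is outside that window, so Rasvik Coast is on standard time at UTC+03:00.
17:00 UTC + 3h = 20:00 local.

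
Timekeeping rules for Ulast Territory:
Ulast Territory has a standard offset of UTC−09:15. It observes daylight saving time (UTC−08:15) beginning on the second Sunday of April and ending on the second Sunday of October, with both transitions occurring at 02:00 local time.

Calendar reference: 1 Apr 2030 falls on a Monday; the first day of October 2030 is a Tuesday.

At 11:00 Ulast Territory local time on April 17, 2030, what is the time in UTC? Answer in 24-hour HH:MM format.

19:15

1 April 2030 is a Monday, so the first Sunday is April 7 and the second is April 14.
1 October 2030 is a Tuesday, so the first Sunday is October 6 and the second is October 13.
April 17, 2030 falls between 14 April and 13 October, so daylight saving is in effect and Ulast Territory is at UTC−08:15.
11:00 local + 8h15m = 19:15 UTC.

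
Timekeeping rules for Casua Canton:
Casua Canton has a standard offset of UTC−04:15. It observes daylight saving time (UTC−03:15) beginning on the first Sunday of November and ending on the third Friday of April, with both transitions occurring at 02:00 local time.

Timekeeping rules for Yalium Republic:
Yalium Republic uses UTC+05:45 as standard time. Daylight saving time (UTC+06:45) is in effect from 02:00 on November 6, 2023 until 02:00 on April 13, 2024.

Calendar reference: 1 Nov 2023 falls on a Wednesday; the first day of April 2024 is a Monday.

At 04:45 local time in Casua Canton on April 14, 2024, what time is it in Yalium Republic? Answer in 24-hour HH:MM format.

1 November 2023 is a Wednesday, so the first Sunday is November 5.
1 April 2024 is a Monday, so the first Friday is April 5 and the third is April 19.
Daylight saving runs 5 November 2023 – 19 April 2024; April 14, 2024 is inside that window, so Casua Canton is at UTC−03:15.
04:45 Casua Canton + 3h15m = 08:00 UTC.
At the standard offset (UTC+05:45), 08:00 UTC + 5h45m = 13:45 Yalium Republic standard time.
The standard-time date in Yalium Republic, April 14, 2024, is outside the daylight-saving period (6 November 2023 – 13 April 2024), so Yalium Republic is on standard time, UTC+05:45.
08:00 UTC + 5h45m = 13:45 Yalium Republic.

13:45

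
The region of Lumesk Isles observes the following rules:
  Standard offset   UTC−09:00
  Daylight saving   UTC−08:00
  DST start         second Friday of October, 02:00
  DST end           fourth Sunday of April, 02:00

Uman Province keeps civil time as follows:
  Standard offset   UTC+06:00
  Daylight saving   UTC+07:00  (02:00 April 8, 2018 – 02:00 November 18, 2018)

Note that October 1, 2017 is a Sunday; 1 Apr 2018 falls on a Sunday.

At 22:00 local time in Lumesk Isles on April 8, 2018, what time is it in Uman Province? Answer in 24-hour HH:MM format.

13:00

1 October 2017 is a Sunday, so the first Friday is October 6 and the second is October 13.
1 April 2018 is a Sunday, so the first Sunday is April 1 and the fourth is April 22.
April 8, 2018 lies within the daylight-saving period (13 October 2017 – 22 April 2018), so Lumesk Isles is on daylight time, UTC−08:00.
22:00 Lumesk Isles + 8h = 06:00 UTC (rolling into the next day, 9 April 2018).
At the standard offset (UTC+06:00), 06:00 UTC + 6h = 12:00 Uman Province standard time.
The standard-time date in Uman Province, April 9, 2018, falls between 8 April and 18 November, so daylight saving is in effect and Uman Province is at UTC+07:00.
06:00 UTC + 7h = 13:00 Uman Province.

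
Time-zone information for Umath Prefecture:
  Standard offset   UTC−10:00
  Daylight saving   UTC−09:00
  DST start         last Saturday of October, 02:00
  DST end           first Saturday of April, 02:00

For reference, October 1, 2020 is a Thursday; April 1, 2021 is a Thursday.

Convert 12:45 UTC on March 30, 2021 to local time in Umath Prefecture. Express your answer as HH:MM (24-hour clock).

03:45

1 October 2020 is a Thursday, so Saturdays fall on 3, 10, 17, 24, 31; the last is October 31.
1 April 2021 is a Thursday, so the first Saturday is April 3.
At the standard offset (UTC−10:00), 12:45 UTC − 10h = 02:45 Umath Prefecture standard time.
Daylight saving runs 31 October 2020 – 3 April 2021; the standard-time date in Umath Prefecture, March 30, 2021, is inside that window, so Umath Prefecture is at UTC−09:00.
12:45 UTC − 9h = 03:45 local.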